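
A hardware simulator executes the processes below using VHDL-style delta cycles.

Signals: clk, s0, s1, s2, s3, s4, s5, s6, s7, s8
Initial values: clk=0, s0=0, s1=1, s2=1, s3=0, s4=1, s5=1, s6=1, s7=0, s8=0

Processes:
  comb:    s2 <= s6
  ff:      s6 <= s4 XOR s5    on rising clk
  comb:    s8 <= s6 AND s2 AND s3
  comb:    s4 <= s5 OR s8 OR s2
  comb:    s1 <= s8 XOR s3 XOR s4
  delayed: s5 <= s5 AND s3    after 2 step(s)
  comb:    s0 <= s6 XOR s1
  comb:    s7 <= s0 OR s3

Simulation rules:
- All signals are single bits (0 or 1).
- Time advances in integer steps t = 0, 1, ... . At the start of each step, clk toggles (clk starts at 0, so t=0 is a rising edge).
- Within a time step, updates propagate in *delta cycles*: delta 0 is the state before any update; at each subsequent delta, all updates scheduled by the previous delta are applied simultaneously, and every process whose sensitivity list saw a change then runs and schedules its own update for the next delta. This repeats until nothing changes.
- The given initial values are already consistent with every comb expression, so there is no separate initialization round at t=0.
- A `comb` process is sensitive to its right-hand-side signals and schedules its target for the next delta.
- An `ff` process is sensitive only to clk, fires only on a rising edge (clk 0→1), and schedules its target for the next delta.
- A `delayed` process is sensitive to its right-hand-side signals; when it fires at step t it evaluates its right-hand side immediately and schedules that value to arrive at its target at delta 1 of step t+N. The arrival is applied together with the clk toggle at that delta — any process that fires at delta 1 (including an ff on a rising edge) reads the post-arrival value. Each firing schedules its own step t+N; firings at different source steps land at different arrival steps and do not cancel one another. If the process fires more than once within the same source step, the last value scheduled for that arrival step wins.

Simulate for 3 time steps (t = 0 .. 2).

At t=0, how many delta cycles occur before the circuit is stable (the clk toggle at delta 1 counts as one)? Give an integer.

[bits: s8,s5,s1,s0,clk,s4,s3,s7,s6,s2]
t=0: Δ0=0110010011 Δ1=0110110011 Δ2=0110110001 Δ3=0111110000 Δ4=0111110100 | 4Δ
t=1: Δ0=0111110100 Δ1=0111010100 | 1Δ
t=2: Δ0=0111010100 Δ1=0111110100 | 1Δ

4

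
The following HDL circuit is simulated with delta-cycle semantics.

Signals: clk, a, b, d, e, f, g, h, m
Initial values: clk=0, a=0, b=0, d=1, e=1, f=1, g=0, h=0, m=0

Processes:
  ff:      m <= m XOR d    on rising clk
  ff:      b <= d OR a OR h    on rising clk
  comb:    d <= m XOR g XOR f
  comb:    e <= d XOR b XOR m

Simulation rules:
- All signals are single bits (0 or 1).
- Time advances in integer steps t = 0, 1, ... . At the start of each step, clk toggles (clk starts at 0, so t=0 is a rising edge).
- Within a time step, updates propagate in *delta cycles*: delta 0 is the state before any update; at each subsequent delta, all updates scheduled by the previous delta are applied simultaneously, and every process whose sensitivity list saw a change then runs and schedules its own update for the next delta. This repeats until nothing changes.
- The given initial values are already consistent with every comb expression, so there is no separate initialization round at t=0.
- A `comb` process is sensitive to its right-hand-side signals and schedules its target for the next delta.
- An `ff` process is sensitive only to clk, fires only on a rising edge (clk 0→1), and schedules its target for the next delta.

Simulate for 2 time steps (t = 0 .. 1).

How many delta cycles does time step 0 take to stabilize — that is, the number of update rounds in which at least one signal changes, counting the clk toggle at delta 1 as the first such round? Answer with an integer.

[bits: f,h,b,d,e,g,m,a,clk]
t=0: Δ0=100110000 Δ1=100110001 Δ2=101110101 Δ3=101010101 Δ4=101000101 | 4Δ
t=1: Δ0=101000101 Δ1=101000100 | 1Δ

4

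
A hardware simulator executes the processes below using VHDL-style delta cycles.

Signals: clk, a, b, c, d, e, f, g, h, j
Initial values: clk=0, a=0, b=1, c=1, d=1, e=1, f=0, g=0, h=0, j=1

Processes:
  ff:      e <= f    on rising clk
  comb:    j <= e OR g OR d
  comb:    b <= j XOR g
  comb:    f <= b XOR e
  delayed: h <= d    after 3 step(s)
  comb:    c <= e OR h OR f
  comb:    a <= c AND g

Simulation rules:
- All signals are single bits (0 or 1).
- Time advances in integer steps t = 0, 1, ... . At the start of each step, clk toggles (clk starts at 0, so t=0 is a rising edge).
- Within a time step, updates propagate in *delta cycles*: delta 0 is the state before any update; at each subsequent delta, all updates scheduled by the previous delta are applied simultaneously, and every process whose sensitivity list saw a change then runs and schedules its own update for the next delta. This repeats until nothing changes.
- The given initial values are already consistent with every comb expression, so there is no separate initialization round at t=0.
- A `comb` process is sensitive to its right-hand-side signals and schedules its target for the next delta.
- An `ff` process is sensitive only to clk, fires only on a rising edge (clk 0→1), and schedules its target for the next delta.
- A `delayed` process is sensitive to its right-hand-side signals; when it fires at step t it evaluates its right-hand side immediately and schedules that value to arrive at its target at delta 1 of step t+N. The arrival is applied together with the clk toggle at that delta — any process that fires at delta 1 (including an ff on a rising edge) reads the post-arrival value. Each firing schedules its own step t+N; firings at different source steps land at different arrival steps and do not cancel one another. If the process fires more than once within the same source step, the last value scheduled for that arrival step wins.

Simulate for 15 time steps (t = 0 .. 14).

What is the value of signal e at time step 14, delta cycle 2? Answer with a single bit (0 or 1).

1

t0.Δ0 e=1 h=0 b=1 c=1 a=0 g=0 d=1 f=0 clk=0 j=1
t0.Δ1 e=1 h=0 b=1 c=1 a=0 g=0 d=1 f=0 clk=1 j=1
t0.Δ2 e=0 h=0 b=1 c=1 a=0 g=0 d=1 f=0 clk=1 j=1
t0.Δ3 e=0 h=0 b=1 c=0 a=0 g=0 d=1 f=1 clk=1 j=1
t0.Δ4 e=0 h=0 b=1 c=1 a=0 g=0 d=1 f=1 clk=1 j=1
t1.Δ0 e=0 h=0 b=1 c=1 a=0 g=0 d=1 f=1 clk=1 j=1
t1.Δ1 e=0 h=0 b=1 c=1 a=0 g=0 d=1 f=1 clk=0 j=1
t2.Δ0 e=0 h=0 b=1 c=1 a=0 g=0 d=1 f=1 clk=0 j=1
t2.Δ1 e=0 h=0 b=1 c=1 a=0 g=0 d=1 f=1 clk=1 j=1
t2.Δ2 e=1 h=0 b=1 c=1 a=0 g=0 d=1 f=1 clk=1 j=1
t2.Δ3 e=1 h=0 b=1 c=1 a=0 g=0 d=1 f=0 clk=1 j=1
t3.Δ0 e=1 h=0 b=1 c=1 a=0 g=0 d=1 f=0 clk=1 j=1
t3.Δ1 e=1 h=0 b=1 c=1 a=0 g=0 d=1 f=0 clk=0 j=1
t4.Δ0 e=1 h=0 b=1 c=1 a=0 g=0 d=1 f=0 clk=0 j=1
t4.Δ1 e=1 h=0 b=1 c=1 a=0 g=0 d=1 f=0 clk=1 j=1
t4.Δ2 e=0 h=0 b=1 c=1 a=0 g=0 d=1 f=0 clk=1 j=1
t4.Δ3 e=0 h=0 b=1 c=0 a=0 g=0 d=1 f=1 clk=1 j=1
t4.Δ4 e=0 h=0 b=1 c=1 a=0 g=0 d=1 f=1 clk=1 j=1
t5.Δ0 e=0 h=0 b=1 c=1 a=0 g=0 d=1 f=1 clk=1 j=1
t5.Δ1 e=0 h=0 b=1 c=1 a=0 g=0 d=1 f=1 clk=0 j=1
t6.Δ0 e=0 h=0 b=1 c=1 a=0 g=0 d=1 f=1 clk=0 j=1
t6.Δ1 e=0 h=0 b=1 c=1 a=0 g=0 d=1 f=1 clk=1 j=1
t6.Δ2 e=1 h=0 b=1 c=1 a=0 g=0 d=1 f=1 clk=1 j=1
t6.Δ3 e=1 h=0 b=1 c=1 a=0 g=0 d=1 f=0 clk=1 j=1
t7.Δ0 e=1 h=0 b=1 c=1 a=0 g=0 d=1 f=0 clk=1 j=1
t7.Δ1 e=1 h=0 b=1 c=1 a=0 g=0 d=1 f=0 clk=0 j=1
t8.Δ0 e=1 h=0 b=1 c=1 a=0 g=0 d=1 f=0 clk=0 j=1
t8.Δ1 e=1 h=0 b=1 c=1 a=0 g=0 d=1 f=0 clk=1 j=1
t8.Δ2 e=0 h=0 b=1 c=1 a=0 g=0 d=1 f=0 clk=1 j=1
t8.Δ3 e=0 h=0 b=1 c=0 a=0 g=0 d=1 f=1 clk=1 j=1
t8.Δ4 e=0 h=0 b=1 c=1 a=0 g=0 d=1 f=1 clk=1 j=1
t9.Δ0 e=0 h=0 b=1 c=1 a=0 g=0 d=1 f=1 clk=1 j=1
t9.Δ1 e=0 h=0 b=1 c=1 a=0 g=0 d=1 f=1 clk=0 j=1
t10.Δ0 e=0 h=0 b=1 c=1 a=0 g=0 d=1 f=1 clk=0 j=1
t10.Δ1 e=0 h=0 b=1 c=1 a=0 g=0 d=1 f=1 clk=1 j=1
t10.Δ2 e=1 h=0 b=1 c=1 a=0 g=0 d=1 f=1 clk=1 j=1
t10.Δ3 e=1 h=0 b=1 c=1 a=0 g=0 d=1 f=0 clk=1 j=1
t11.Δ0 e=1 h=0 b=1 c=1 a=0 g=0 d=1 f=0 clk=1 j=1
t11.Δ1 e=1 h=0 b=1 c=1 a=0 g=0 d=1 f=0 clk=0 j=1
t12.Δ0 e=1 h=0 b=1 c=1 a=0 g=0 d=1 f=0 clk=0 j=1
t12.Δ1 e=1 h=0 b=1 c=1 a=0 g=0 d=1 f=0 clk=1 j=1
t12.Δ2 e=0 h=0 b=1 c=1 a=0 g=0 d=1 f=0 clk=1 j=1
t12.Δ3 e=0 h=0 b=1 c=0 a=0 g=0 d=1 f=1 clk=1 j=1
t12.Δ4 e=0 h=0 b=1 c=1 a=0 g=0 d=1 f=1 clk=1 j=1
t13.Δ0 e=0 h=0 b=1 c=1 a=0 g=0 d=1 f=1 clk=1 j=1
t13.Δ1 e=0 h=0 b=1 c=1 a=0 g=0 d=1 f=1 clk=0 j=1
t14.Δ0 e=0 h=0 b=1 c=1 a=0 g=0 d=1 f=1 clk=0 j=1
t14.Δ1 e=0 h=0 b=1 c=1 a=0 g=0 d=1 f=1 clk=1 j=1
t14.Δ2 e=1 h=0 b=1 c=1 a=0 g=0 d=1 f=1 clk=1 j=1
t14.Δ3 e=1 h=0 b=1 c=1 a=0 g=0 d=1 f=0 clk=1 j=1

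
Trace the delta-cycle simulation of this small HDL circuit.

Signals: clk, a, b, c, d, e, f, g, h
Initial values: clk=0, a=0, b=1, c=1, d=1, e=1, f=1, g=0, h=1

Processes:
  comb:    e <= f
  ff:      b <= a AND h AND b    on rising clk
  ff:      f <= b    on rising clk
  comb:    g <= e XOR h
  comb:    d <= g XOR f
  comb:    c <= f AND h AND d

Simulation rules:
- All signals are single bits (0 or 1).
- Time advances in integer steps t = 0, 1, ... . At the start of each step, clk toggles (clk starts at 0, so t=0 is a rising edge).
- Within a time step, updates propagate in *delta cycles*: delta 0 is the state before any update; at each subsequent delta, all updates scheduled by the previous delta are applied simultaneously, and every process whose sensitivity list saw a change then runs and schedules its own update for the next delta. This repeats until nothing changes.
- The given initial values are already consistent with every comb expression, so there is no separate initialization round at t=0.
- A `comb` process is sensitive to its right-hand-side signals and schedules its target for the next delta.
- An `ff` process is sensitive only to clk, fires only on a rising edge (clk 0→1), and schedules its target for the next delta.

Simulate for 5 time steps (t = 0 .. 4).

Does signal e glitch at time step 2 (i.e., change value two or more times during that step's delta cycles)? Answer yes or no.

no

t0.Δ0 g=0 f=1 d=1 e=1 a=0 h=1 clk=0 c=1 b=1
t0.Δ1 g=0 f=1 d=1 e=1 a=0 h=1 clk=1 c=1 b=1
t0.Δ2 g=0 f=1 d=1 e=1 a=0 h=1 clk=1 c=1 b=0
t1.Δ0 g=0 f=1 d=1 e=1 a=0 h=1 clk=1 c=1 b=0
t1.Δ1 g=0 f=1 d=1 e=1 a=0 h=1 clk=0 c=1 b=0
t2.Δ0 g=0 f=1 d=1 e=1 a=0 h=1 clk=0 c=1 b=0
t2.Δ1 g=0 f=1 d=1 e=1 a=0 h=1 clk=1 c=1 b=0
t2.Δ2 g=0 f=0 d=1 e=1 a=0 h=1 clk=1 c=1 b=0
t2.Δ3 g=0 f=0 d=0 e=0 a=0 h=1 clk=1 c=0 b=0
t2.Δ4 g=1 f=0 d=0 e=0 a=0 h=1 clk=1 c=0 b=0
t2.Δ5 g=1 f=0 d=1 e=0 a=0 h=1 clk=1 c=0 b=0
t3.Δ0 g=1 f=0 d=1 e=0 a=0 h=1 clk=1 c=0 b=0
t3.Δ1 g=1 f=0 d=1 e=0 a=0 h=1 clk=0 c=0 b=0
t4.Δ0 g=1 f=0 d=1 e=0 a=0 h=1 clk=0 c=0 b=0
t4.Δ1 g=1 f=0 d=1 e=0 a=0 h=1 clk=1 c=0 b=0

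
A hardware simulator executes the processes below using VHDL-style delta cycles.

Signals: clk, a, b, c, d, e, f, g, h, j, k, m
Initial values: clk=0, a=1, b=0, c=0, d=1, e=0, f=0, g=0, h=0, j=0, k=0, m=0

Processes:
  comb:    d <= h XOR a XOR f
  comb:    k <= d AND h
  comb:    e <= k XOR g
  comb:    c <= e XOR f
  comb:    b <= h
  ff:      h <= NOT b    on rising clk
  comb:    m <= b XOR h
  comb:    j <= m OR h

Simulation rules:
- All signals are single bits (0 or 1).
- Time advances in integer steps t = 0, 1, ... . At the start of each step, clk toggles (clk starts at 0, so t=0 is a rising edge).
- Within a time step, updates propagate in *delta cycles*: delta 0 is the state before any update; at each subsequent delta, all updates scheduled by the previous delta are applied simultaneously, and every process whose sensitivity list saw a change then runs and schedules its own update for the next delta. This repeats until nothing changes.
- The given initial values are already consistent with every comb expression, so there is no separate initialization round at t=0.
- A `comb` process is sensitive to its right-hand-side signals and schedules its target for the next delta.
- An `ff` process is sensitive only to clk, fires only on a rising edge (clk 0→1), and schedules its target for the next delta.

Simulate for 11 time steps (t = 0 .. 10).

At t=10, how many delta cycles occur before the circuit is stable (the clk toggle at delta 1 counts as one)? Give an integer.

5

[bits: clk,h,a,g,k,f,m,c,b,j,e,d]
t=0: Δ0=001000000001 Δ1=101000000001 Δ2=111000000001 Δ3=111010101100 Δ4=111000001110 Δ5=111000011100 Δ6=111000001100 | 6Δ
t=1: Δ0=111000001100 Δ1=011000001100 | 1Δ
t=2: Δ0=011000001100 Δ1=111000001100 Δ2=101000001100 Δ3=101000100001 Δ4=101000000101 Δ5=101000000001 | 5Δ
t=3: Δ0=101000000001 Δ1=001000000001 | 1Δ
t=4: Δ0=001000000001 Δ1=101000000001 Δ2=111000000001 Δ3=111010101100 Δ4=111000001110 Δ5=111000011100 Δ6=111000001100 | 6Δ
t=5: Δ0=111000001100 Δ1=011000001100 | 1Δ
t=6: Δ0=011000001100 Δ1=111000001100 Δ2=101000001100 Δ3=101000100001 Δ4=101000000101 Δ5=101000000001 | 5Δ
t=7: Δ0=101000000001 Δ1=001000000001 | 1Δ
t=8: Δ0=001000000001 Δ1=101000000001 Δ2=111000000001 Δ3=111010101100 Δ4=111000001110 Δ5=111000011100 Δ6=111000001100 | 6Δ
t=9: Δ0=111000001100 Δ1=011000001100 | 1Δ
t=10: Δ0=011000001100 Δ1=111000001100 Δ2=101000001100 Δ3=101000100001 Δ4=101000000101 Δ5=101000000001 | 5Δ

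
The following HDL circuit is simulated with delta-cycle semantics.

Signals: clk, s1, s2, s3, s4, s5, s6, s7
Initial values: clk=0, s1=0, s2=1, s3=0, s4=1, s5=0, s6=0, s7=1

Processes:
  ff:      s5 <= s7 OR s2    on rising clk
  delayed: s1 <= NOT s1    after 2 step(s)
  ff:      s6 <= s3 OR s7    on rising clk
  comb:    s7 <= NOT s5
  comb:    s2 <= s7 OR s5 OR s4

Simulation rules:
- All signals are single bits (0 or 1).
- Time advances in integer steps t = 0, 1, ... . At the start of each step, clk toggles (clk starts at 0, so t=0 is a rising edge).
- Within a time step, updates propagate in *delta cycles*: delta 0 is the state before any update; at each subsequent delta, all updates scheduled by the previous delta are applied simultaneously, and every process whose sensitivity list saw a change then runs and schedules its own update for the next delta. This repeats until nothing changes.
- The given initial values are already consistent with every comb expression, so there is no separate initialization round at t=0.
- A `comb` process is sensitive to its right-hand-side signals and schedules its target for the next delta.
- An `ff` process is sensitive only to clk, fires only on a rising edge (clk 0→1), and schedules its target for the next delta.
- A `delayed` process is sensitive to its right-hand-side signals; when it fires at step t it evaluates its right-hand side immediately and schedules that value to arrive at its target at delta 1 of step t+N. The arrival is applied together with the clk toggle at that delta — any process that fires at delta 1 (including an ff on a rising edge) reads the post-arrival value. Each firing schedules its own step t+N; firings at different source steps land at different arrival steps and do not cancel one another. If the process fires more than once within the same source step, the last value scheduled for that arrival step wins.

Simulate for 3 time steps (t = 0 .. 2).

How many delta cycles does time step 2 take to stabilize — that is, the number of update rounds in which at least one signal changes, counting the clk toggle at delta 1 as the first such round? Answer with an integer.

2

t0.Δ0 s4=1 clk=0 s2=1 s1=0 s3=0 s6=0 s7=1 s5=0
t0.Δ1 s4=1 clk=1 s2=1 s1=0 s3=0 s6=0 s7=1 s5=0
t0.Δ2 s4=1 clk=1 s2=1 s1=0 s3=0 s6=1 s7=1 s5=1
t0.Δ3 s4=1 clk=1 s2=1 s1=0 s3=0 s6=1 s7=0 s5=1
t1.Δ0 s4=1 clk=1 s2=1 s1=0 s3=0 s6=1 s7=0 s5=1
t1.Δ1 s4=1 clk=0 s2=1 s1=0 s3=0 s6=1 s7=0 s5=1
t2.Δ0 s4=1 clk=0 s2=1 s1=0 s3=0 s6=1 s7=0 s5=1
t2.Δ1 s4=1 clk=1 s2=1 s1=0 s3=0 s6=1 s7=0 s5=1
t2.Δ2 s4=1 clk=1 s2=1 s1=0 s3=0 s6=0 s7=0 s5=1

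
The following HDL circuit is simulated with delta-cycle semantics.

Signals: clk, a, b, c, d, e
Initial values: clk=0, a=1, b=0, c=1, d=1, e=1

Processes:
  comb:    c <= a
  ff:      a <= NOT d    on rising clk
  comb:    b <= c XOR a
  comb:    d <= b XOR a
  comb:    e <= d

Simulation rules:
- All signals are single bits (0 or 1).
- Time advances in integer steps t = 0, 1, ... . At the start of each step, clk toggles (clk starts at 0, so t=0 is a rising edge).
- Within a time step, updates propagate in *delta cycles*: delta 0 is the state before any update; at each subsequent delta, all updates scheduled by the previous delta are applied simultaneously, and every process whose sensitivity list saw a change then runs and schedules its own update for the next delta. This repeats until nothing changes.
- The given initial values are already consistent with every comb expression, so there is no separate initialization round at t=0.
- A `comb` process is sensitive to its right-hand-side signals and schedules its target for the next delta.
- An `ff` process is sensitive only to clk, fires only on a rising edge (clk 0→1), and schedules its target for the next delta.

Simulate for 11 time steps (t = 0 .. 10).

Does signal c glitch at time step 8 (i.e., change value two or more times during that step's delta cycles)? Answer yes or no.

no

t=0 Δ0: b=0 c=1 e=1 a=1 clk=0 d=1
  Δ1: clk:0→1
  Δ2: a:1→0
  Δ3: b:0→1, c:1→0, d:1→0
  Δ4: b:1→0, e:1→0, d:0→1
  Δ5: e:0→1, d:1→0
  Δ6: e:1→0
  (6Δ to stable)
t=1 Δ0: b=0 c=0 e=0 a=0 clk=1 d=0
  Δ1: clk:1→0
  (1Δ to stable)
t=2 Δ0: b=0 c=0 e=0 a=0 clk=0 d=0
  Δ1: clk:0→1
  Δ2: a:0→1
  Δ3: b:0→1, c:0→1, d:0→1
  Δ4: b:1→0, e:0→1, d:1→0
  Δ5: e:1→0, d:0→1
  Δ6: e:0→1
  (6Δ to stable)
t=3 Δ0: b=0 c=1 e=1 a=1 clk=1 d=1
  Δ1: clk:1→0
  (1Δ to stable)
t=4 Δ0: b=0 c=1 e=1 a=1 clk=0 d=1
  Δ1: clk:0→1
  Δ2: a:1→0
  Δ3: b:0→1, c:1→0, d:1→0
  Δ4: b:1→0, e:1→0, d:0→1
  Δ5: e:0→1, d:1→0
  Δ6: e:1→0
  (6Δ to stable)
t=5 Δ0: b=0 c=0 e=0 a=0 clk=1 d=0
  Δ1: clk:1→0
  (1Δ to stable)
t=6 Δ0: b=0 c=0 e=0 a=0 clk=0 d=0
  Δ1: clk:0→1
  Δ2: a:0→1
  Δ3: b:0→1, c:0→1, d:0→1
  Δ4: b:1→0, e:0→1, d:1→0
  Δ5: e:1→0, d:0→1
  Δ6: e:0→1
  (6Δ to stable)
t=7 Δ0: b=0 c=1 e=1 a=1 clk=1 d=1
  Δ1: clk:1→0
  (1Δ to stable)
t=8 Δ0: b=0 c=1 e=1 a=1 clk=0 d=1
  Δ1: clk:0→1
  Δ2: a:1→0
  Δ3: b:0→1, c:1→0, d:1→0
  Δ4: b:1→0, e:1→0, d:0→1
  Δ5: e:0→1, d:1→0
  Δ6: e:1→0
  (6Δ to stable)
t=9 Δ0: b=0 c=0 e=0 a=0 clk=1 d=0
  Δ1: clk:1→0
  (1Δ to stable)
t=10 Δ0: b=0 c=0 e=0 a=0 clk=0 d=0
  Δ1: clk:0→1
  Δ2: a:0→1
  Δ3: b:0→1, c:0→1, d:0→1
  Δ4: b:1→0, e:0→1, d:1→0
  Δ5: e:1→0, d:0→1
  Δ6: e:0→1
  (6Δ to stable)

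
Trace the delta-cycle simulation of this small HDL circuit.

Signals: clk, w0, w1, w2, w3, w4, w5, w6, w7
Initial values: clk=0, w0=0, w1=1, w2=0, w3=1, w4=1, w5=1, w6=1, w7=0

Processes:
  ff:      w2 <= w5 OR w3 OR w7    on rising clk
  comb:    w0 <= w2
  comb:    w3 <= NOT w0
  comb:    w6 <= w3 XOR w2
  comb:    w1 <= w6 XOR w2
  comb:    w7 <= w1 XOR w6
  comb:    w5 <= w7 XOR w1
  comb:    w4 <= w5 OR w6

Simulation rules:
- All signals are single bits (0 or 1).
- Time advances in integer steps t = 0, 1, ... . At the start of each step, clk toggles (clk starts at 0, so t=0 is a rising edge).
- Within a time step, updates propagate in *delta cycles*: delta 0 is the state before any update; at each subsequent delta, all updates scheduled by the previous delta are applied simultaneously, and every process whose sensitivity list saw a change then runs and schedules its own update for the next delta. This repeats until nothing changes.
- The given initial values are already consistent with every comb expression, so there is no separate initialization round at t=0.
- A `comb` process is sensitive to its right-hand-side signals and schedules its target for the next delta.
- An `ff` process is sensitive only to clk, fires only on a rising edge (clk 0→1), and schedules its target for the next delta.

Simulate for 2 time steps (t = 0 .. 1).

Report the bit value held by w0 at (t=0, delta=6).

1

t=0 Δ0: w3=1 w0=0 clk=0 w4=1 w5=1 w7=0 w1=1 w2=0 w6=1
  Δ1: clk:0→1
  Δ2: w2:0→1
  Δ3: w0:0→1, w1:1→0, w6:1→0
  Δ4: w3:1→0, w5:1→0, w1:0→1
  Δ5: w4:1→0, w5:0→1, w7:0→1, w6:0→1
  Δ6: w4:0→1, w5:1→0, w7:1→0, w1:1→0
  Δ7: w7:0→1
  Δ8: w5:0→1
  (8Δ to stable)
t=1 Δ0: w3=0 w0=1 clk=1 w4=1 w5=1 w7=1 w1=0 w2=1 w6=1
  Δ1: clk:1→0
  (1Δ to stable)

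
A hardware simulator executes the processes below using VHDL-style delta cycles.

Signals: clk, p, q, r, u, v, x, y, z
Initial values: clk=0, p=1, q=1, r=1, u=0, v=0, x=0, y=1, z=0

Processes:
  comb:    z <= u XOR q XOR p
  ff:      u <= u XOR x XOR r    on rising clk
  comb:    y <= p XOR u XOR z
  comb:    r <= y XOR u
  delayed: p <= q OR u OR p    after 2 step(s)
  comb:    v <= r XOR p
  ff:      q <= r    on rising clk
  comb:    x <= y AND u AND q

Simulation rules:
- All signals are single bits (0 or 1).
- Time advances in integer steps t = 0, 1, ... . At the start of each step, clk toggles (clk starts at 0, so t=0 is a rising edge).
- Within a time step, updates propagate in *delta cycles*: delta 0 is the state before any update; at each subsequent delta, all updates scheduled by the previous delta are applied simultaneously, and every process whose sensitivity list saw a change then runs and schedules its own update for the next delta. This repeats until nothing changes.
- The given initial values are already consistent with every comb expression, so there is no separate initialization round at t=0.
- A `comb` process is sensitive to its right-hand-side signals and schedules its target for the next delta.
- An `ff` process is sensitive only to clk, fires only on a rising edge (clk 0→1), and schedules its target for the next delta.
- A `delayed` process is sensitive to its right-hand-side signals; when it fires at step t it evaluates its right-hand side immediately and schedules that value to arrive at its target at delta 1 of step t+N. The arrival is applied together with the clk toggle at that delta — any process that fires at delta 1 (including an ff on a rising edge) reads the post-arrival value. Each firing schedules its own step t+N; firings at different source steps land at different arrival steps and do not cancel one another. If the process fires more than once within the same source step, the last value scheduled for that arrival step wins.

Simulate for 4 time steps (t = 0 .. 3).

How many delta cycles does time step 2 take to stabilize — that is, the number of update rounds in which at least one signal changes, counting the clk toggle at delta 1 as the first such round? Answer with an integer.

t=0 Δ0: z=0 y=1 x=0 q=1 p=1 clk=0 u=0 v=0 r=1
  Δ1: clk:0→1
  Δ2: u:0→1
  Δ3: z:0→1, y:1→0, x:0→1, r:1→0
  Δ4: y:0→1, x:1→0, v:0→1, r:0→1
  Δ5: x:0→1, v:1→0, r:1→0
  Δ6: v:0→1
  (6Δ to stable)
t=1 Δ0: z=1 y=1 x=1 q=1 p=1 clk=1 u=1 v=1 r=0
  Δ1: clk:1→0
  (1Δ to stable)
t=2 Δ0: z=1 y=1 x=1 q=1 p=1 clk=0 u=1 v=1 r=0
  Δ1: clk:0→1
  Δ2: q:1→0, u:1→0
  Δ3: y:1→0, x:1→0, r:0→1
  Δ4: v:1→0, r:1→0
  Δ5: v:0→1
  (5Δ to stable)
t=3 Δ0: z=1 y=0 x=0 q=0 p=1 clk=1 u=0 v=1 r=0
  Δ1: clk:1→0
  (1Δ to stable)

5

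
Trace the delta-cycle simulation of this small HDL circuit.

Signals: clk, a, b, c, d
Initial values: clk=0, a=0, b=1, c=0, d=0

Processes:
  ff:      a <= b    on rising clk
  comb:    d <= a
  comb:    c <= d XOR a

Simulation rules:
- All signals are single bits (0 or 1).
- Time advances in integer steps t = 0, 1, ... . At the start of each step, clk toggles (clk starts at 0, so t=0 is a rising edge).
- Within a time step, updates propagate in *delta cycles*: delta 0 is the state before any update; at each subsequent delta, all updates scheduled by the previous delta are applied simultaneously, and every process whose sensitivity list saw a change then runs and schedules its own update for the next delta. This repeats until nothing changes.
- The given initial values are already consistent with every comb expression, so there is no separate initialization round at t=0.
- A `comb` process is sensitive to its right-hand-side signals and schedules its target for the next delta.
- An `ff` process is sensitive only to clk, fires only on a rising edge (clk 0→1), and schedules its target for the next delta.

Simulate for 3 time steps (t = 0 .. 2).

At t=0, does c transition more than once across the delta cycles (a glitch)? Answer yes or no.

yes

t0.Δ0 clk=0 d=0 b=1 c=0 a=0
t0.Δ1 clk=1 d=0 b=1 c=0 a=0
t0.Δ2 clk=1 d=0 b=1 c=0 a=1
t0.Δ3 clk=1 d=1 b=1 c=1 a=1
t0.Δ4 clk=1 d=1 b=1 c=0 a=1
t1.Δ0 clk=1 d=1 b=1 c=0 a=1
t1.Δ1 clk=0 d=1 b=1 c=0 a=1
t2.Δ0 clk=0 d=1 b=1 c=0 a=1
t2.Δ1 clk=1 d=1 b=1 c=0 a=1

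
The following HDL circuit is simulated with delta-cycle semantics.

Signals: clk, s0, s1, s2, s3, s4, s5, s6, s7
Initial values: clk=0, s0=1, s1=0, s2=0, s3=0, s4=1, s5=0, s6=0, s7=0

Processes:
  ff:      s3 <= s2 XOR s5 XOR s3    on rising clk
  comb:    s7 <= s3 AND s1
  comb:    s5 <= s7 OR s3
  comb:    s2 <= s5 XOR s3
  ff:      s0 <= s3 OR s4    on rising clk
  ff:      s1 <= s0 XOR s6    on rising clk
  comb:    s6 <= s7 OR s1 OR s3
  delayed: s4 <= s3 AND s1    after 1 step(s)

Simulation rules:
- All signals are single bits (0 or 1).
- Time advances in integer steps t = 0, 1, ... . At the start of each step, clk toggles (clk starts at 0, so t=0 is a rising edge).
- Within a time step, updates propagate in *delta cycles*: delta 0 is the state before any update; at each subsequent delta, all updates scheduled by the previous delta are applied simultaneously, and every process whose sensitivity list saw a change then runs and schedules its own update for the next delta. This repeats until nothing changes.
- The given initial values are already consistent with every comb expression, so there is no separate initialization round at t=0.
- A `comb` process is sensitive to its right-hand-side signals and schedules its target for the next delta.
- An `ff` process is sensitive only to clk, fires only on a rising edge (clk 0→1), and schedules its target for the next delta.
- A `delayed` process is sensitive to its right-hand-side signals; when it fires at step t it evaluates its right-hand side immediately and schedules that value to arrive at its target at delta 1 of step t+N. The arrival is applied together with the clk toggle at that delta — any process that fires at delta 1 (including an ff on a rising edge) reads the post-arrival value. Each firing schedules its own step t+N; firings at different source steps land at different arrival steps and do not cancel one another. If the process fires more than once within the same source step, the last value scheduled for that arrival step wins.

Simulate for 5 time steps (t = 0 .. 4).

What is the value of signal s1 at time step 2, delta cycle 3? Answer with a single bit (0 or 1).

t=0 Δ0: s2=0 s0=1 s1=0 s3=0 s7=0 s4=1 clk=0 s6=0 s5=0
  Δ1: clk:0→1
  Δ2: s1:0→1
  Δ3: s6:0→1
  (3Δ to stable)
t=1 Δ0: s2=0 s0=1 s1=1 s3=0 s7=0 s4=1 clk=1 s6=1 s5=0
  Δ1: s4:1→0, clk:1→0
  (1Δ to stable)
t=2 Δ0: s2=0 s0=1 s1=1 s3=0 s7=0 s4=0 clk=0 s6=1 s5=0
  Δ1: clk:0→1
  Δ2: s0:1→0, s1:1→0
  Δ3: s6:1→0
  (3Δ to stable)
t=3 Δ0: s2=0 s0=0 s1=0 s3=0 s7=0 s4=0 clk=1 s6=0 s5=0
  Δ1: clk:1→0
  (1Δ to stable)
t=4 Δ0: s2=0 s0=0 s1=0 s3=0 s7=0 s4=0 clk=0 s6=0 s5=0
  Δ1: clk:0→1
  (1Δ to stable)

0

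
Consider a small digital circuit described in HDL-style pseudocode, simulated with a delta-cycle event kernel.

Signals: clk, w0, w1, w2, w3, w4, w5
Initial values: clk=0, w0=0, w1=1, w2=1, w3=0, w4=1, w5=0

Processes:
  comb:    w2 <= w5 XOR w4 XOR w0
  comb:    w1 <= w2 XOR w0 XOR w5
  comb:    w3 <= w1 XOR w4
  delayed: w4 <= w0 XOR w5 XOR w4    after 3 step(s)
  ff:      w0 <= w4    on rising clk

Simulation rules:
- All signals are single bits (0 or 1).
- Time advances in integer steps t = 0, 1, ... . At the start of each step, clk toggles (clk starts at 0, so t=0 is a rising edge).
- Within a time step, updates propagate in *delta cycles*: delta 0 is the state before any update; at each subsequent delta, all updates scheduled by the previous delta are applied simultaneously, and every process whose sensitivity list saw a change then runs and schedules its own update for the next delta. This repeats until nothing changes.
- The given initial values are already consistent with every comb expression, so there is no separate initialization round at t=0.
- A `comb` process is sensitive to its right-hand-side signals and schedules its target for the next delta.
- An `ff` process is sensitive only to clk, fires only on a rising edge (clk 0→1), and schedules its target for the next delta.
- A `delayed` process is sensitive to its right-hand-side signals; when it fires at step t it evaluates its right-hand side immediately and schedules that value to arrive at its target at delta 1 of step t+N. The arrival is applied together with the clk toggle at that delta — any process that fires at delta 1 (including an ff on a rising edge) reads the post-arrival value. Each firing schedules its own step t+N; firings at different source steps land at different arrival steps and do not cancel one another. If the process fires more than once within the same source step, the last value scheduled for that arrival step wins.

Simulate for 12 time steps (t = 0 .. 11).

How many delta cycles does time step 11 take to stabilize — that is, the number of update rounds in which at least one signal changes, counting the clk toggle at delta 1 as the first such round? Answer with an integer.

t=0 Δ0: w1=1 w4=1 w0=0 w3=0 clk=0 w2=1 w5=0
  Δ1: clk:0→1
  Δ2: w0:0→1
  Δ3: w1:1→0, w2:1→0
  Δ4: w1:0→1, w3:0→1
  Δ5: w3:1→0
  (5Δ to stable)
t=1 Δ0: w1=1 w4=1 w0=1 w3=0 clk=1 w2=0 w5=0
  Δ1: clk:1→0
  (1Δ to stable)
t=2 Δ0: w1=1 w4=1 w0=1 w3=0 clk=0 w2=0 w5=0
  Δ1: clk:0→1
  (1Δ to stable)
t=3 Δ0: w1=1 w4=1 w0=1 w3=0 clk=1 w2=0 w5=0
  Δ1: w4:1→0, clk:1→0
  Δ2: w3:0→1, w2:0→1
  Δ3: w1:1→0
  Δ4: w3:1→0
  (4Δ to stable)
t=4 Δ0: w1=0 w4=0 w0=1 w3=0 clk=0 w2=1 w5=0
  Δ1: clk:0→1
  Δ2: w0:1→0
  Δ3: w1:0→1, w2:1→0
  Δ4: w1:1→0, w3:0→1
  Δ5: w3:1→0
  (5Δ to stable)
t=5 Δ0: w1=0 w4=0 w0=0 w3=0 clk=1 w2=0 w5=0
  Δ1: clk:1→0
  (1Δ to stable)
t=6 Δ0: w1=0 w4=0 w0=0 w3=0 clk=0 w2=0 w5=0
  Δ1: w4:0→1, clk:0→1
  Δ2: w0:0→1, w3:0→1, w2:0→1
  Δ3: w2:1→0
  Δ4: w1:0→1
  Δ5: w3:1→0
  (5Δ to stable)
t=7 Δ0: w1=1 w4=1 w0=1 w3=0 clk=1 w2=0 w5=0
  Δ1: w4:1→0, clk:1→0
  Δ2: w3:0→1, w2:0→1
  Δ3: w1:1→0
  Δ4: w3:1→0
  (4Δ to stable)
t=8 Δ0: w1=0 w4=0 w0=1 w3=0 clk=0 w2=1 w5=0
  Δ1: clk:0→1
  Δ2: w0:1→0
  Δ3: w1:0→1, w2:1→0
  Δ4: w1:1→0, w3:0→1
  Δ5: w3:1→0
  (5Δ to stable)
t=9 Δ0: w1=0 w4=0 w0=0 w3=0 clk=1 w2=0 w5=0
  Δ1: clk:1→0
  (1Δ to stable)
t=10 Δ0: w1=0 w4=0 w0=0 w3=0 clk=0 w2=0 w5=0
  Δ1: w4:0→1, clk:0→1
  Δ2: w0:0→1, w3:0→1, w2:0→1
  Δ3: w2:1→0
  Δ4: w1:0→1
  Δ5: w3:1→0
  (5Δ to stable)
t=11 Δ0: w1=1 w4=1 w0=1 w3=0 clk=1 w2=0 w5=0
  Δ1: w4:1→0, clk:1→0
  Δ2: w3:0→1, w2:0→1
  Δ3: w1:1→0
  Δ4: w3:1→0
  (4Δ to stable)

4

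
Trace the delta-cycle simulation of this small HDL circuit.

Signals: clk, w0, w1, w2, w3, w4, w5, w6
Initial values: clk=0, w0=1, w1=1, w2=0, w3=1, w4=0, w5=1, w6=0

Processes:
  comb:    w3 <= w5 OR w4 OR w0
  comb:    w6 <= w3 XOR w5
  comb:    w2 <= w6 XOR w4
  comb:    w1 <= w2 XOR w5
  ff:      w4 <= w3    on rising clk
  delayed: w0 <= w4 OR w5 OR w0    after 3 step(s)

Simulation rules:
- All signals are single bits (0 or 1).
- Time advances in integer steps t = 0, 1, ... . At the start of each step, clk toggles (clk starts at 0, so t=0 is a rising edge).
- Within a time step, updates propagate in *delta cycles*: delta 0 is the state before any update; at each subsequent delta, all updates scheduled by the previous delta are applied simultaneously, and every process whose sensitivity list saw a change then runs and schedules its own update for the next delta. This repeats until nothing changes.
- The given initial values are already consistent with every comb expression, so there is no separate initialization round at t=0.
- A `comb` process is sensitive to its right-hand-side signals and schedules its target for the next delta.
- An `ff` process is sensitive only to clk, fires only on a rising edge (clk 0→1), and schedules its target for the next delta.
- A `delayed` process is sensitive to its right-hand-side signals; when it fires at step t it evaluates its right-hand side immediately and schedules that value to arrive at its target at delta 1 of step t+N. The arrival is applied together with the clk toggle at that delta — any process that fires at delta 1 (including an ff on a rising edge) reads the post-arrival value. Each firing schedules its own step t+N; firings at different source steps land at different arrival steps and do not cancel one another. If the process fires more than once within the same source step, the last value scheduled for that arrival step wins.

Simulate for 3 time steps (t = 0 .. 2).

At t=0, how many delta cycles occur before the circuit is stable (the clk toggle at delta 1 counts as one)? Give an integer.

4

[bits: w4,w3,clk,w6,w5,w2,w0,w1]
t=0: Δ0=01001011 Δ1=01101011 Δ2=11101011 Δ3=11101111 Δ4=11101110 | 4Δ
t=1: Δ0=11101110 Δ1=11001110 | 1Δ
t=2: Δ0=11001110 Δ1=11101110 | 1Δ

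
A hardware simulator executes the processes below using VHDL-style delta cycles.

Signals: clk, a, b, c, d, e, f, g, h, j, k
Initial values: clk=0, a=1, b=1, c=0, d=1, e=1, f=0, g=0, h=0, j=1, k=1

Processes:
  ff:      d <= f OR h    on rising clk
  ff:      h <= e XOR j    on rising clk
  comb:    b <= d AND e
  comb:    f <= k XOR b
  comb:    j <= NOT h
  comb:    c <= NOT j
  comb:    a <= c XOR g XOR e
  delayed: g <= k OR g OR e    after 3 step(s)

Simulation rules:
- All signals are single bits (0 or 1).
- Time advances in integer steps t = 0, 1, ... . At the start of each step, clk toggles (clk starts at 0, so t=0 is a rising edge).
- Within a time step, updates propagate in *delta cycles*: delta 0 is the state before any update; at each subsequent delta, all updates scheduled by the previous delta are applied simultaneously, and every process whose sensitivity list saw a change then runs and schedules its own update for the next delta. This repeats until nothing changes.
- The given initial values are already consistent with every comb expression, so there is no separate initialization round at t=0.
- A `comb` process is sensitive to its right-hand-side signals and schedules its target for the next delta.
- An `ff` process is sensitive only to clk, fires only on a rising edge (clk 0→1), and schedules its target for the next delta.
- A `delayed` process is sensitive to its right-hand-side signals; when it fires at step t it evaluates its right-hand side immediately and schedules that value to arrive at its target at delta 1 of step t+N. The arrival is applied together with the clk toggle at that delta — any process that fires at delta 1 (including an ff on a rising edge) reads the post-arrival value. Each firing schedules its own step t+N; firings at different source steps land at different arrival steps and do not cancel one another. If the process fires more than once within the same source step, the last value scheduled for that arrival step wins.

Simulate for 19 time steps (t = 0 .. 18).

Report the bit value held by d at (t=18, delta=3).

t0.Δ0 a=1 d=1 j=1 g=0 c=0 h=0 b=1 f=0 e=1 clk=0 k=1
t0.Δ1 a=1 d=1 j=1 g=0 c=0 h=0 b=1 f=0 e=1 clk=1 k=1
t0.Δ2 a=1 d=0 j=1 g=0 c=0 h=0 b=1 f=0 e=1 clk=1 k=1
t0.Δ3 a=1 d=0 j=1 g=0 c=0 h=0 b=0 f=0 e=1 clk=1 k=1
t0.Δ4 a=1 d=0 j=1 g=0 c=0 h=0 b=0 f=1 e=1 clk=1 k=1
t1.Δ0 a=1 d=0 j=1 g=0 c=0 h=0 b=0 f=1 e=1 clk=1 k=1
t1.Δ1 a=1 d=0 j=1 g=0 c=0 h=0 b=0 f=1 e=1 clk=0 k=1
t2.Δ0 a=1 d=0 j=1 g=0 c=0 h=0 b=0 f=1 e=1 clk=0 k=1
t2.Δ1 a=1 d=0 j=1 g=0 c=0 h=0 b=0 f=1 e=1 clk=1 k=1
t2.Δ2 a=1 d=1 j=1 g=0 c=0 h=0 b=0 f=1 e=1 clk=1 k=1
t2.Δ3 a=1 d=1 j=1 g=0 c=0 h=0 b=1 f=1 e=1 clk=1 k=1
t2.Δ4 a=1 d=1 j=1 g=0 c=0 h=0 b=1 f=0 e=1 clk=1 k=1
t3.Δ0 a=1 d=1 j=1 g=0 c=0 h=0 b=1 f=0 e=1 clk=1 k=1
t3.Δ1 a=1 d=1 j=1 g=0 c=0 h=0 b=1 f=0 e=1 clk=0 k=1
t4.Δ0 a=1 d=1 j=1 g=0 c=0 h=0 b=1 f=0 e=1 clk=0 k=1
t4.Δ1 a=1 d=1 j=1 g=0 c=0 h=0 b=1 f=0 e=1 clk=1 k=1
t4.Δ2 a=1 d=0 j=1 g=0 c=0 h=0 b=1 f=0 e=1 clk=1 k=1
t4.Δ3 a=1 d=0 j=1 g=0 c=0 h=0 b=0 f=0 e=1 clk=1 k=1
t4.Δ4 a=1 d=0 j=1 g=0 c=0 h=0 b=0 f=1 e=1 clk=1 k=1
t5.Δ0 a=1 d=0 j=1 g=0 c=0 h=0 b=0 f=1 e=1 clk=1 k=1
t5.Δ1 a=1 d=0 j=1 g=0 c=0 h=0 b=0 f=1 e=1 clk=0 k=1
t6.Δ0 a=1 d=0 j=1 g=0 c=0 h=0 b=0 f=1 e=1 clk=0 k=1
t6.Δ1 a=1 d=0 j=1 g=0 c=0 h=0 b=0 f=1 e=1 clk=1 k=1
t6.Δ2 a=1 d=1 j=1 g=0 c=0 h=0 b=0 f=1 e=1 clk=1 k=1
t6.Δ3 a=1 d=1 j=1 g=0 c=0 h=0 b=1 f=1 e=1 clk=1 k=1
t6.Δ4 a=1 d=1 j=1 g=0 c=0 h=0 b=1 f=0 e=1 clk=1 k=1
t7.Δ0 a=1 d=1 j=1 g=0 c=0 h=0 b=1 f=0 e=1 clk=1 k=1
t7.Δ1 a=1 d=1 j=1 g=0 c=0 h=0 b=1 f=0 e=1 clk=0 k=1
t8.Δ0 a=1 d=1 j=1 g=0 c=0 h=0 b=1 f=0 e=1 clk=0 k=1
t8.Δ1 a=1 d=1 j=1 g=0 c=0 h=0 b=1 f=0 e=1 clk=1 k=1
t8.Δ2 a=1 d=0 j=1 g=0 c=0 h=0 b=1 f=0 e=1 clk=1 k=1
t8.Δ3 a=1 d=0 j=1 g=0 c=0 h=0 b=0 f=0 e=1 clk=1 k=1
t8.Δ4 a=1 d=0 j=1 g=0 c=0 h=0 b=0 f=1 e=1 clk=1 k=1
t9.Δ0 a=1 d=0 j=1 g=0 c=0 h=0 b=0 f=1 e=1 clk=1 k=1
t9.Δ1 a=1 d=0 j=1 g=0 c=0 h=0 b=0 f=1 e=1 clk=0 k=1
t10.Δ0 a=1 d=0 j=1 g=0 c=0 h=0 b=0 f=1 e=1 clk=0 k=1
t10.Δ1 a=1 d=0 j=1 g=0 c=0 h=0 b=0 f=1 e=1 clk=1 k=1
t10.Δ2 a=1 d=1 j=1 g=0 c=0 h=0 b=0 f=1 e=1 clk=1 k=1
t10.Δ3 a=1 d=1 j=1 g=0 c=0 h=0 b=1 f=1 e=1 clk=1 k=1
t10.Δ4 a=1 d=1 j=1 g=0 c=0 h=0 b=1 f=0 e=1 clk=1 k=1
t11.Δ0 a=1 d=1 j=1 g=0 c=0 h=0 b=1 f=0 e=1 clk=1 k=1
t11.Δ1 a=1 d=1 j=1 g=0 c=0 h=0 b=1 f=0 e=1 clk=0 k=1
t12.Δ0 a=1 d=1 j=1 g=0 c=0 h=0 b=1 f=0 e=1 clk=0 k=1
t12.Δ1 a=1 d=1 j=1 g=0 c=0 h=0 b=1 f=0 e=1 clk=1 k=1
t12.Δ2 a=1 d=0 j=1 g=0 c=0 h=0 b=1 f=0 e=1 clk=1 k=1
t12.Δ3 a=1 d=0 j=1 g=0 c=0 h=0 b=0 f=0 e=1 clk=1 k=1
t12.Δ4 a=1 d=0 j=1 g=0 c=0 h=0 b=0 f=1 e=1 clk=1 k=1
t13.Δ0 a=1 d=0 j=1 g=0 c=0 h=0 b=0 f=1 e=1 clk=1 k=1
t13.Δ1 a=1 d=0 j=1 g=0 c=0 h=0 b=0 f=1 e=1 clk=0 k=1
t14.Δ0 a=1 d=0 j=1 g=0 c=0 h=0 b=0 f=1 e=1 clk=0 k=1
t14.Δ1 a=1 d=0 j=1 g=0 c=0 h=0 b=0 f=1 e=1 clk=1 k=1
t14.Δ2 a=1 d=1 j=1 g=0 c=0 h=0 b=0 f=1 e=1 clk=1 k=1
t14.Δ3 a=1 d=1 j=1 g=0 c=0 h=0 b=1 f=1 e=1 clk=1 k=1
t14.Δ4 a=1 d=1 j=1 g=0 c=0 h=0 b=1 f=0 e=1 clk=1 k=1
t15.Δ0 a=1 d=1 j=1 g=0 c=0 h=0 b=1 f=0 e=1 clk=1 k=1
t15.Δ1 a=1 d=1 j=1 g=0 c=0 h=0 b=1 f=0 e=1 clk=0 k=1
t16.Δ0 a=1 d=1 j=1 g=0 c=0 h=0 b=1 f=0 e=1 clk=0 k=1
t16.Δ1 a=1 d=1 j=1 g=0 c=0 h=0 b=1 f=0 e=1 clk=1 k=1
t16.Δ2 a=1 d=0 j=1 g=0 c=0 h=0 b=1 f=0 e=1 clk=1 k=1
t16.Δ3 a=1 d=0 j=1 g=0 c=0 h=0 b=0 f=0 e=1 clk=1 k=1
t16.Δ4 a=1 d=0 j=1 g=0 c=0 h=0 b=0 f=1 e=1 clk=1 k=1
t17.Δ0 a=1 d=0 j=1 g=0 c=0 h=0 b=0 f=1 e=1 clk=1 k=1
t17.Δ1 a=1 d=0 j=1 g=0 c=0 h=0 b=0 f=1 e=1 clk=0 k=1
t18.Δ0 a=1 d=0 j=1 g=0 c=0 h=0 b=0 f=1 e=1 clk=0 k=1
t18.Δ1 a=1 d=0 j=1 g=0 c=0 h=0 b=0 f=1 e=1 clk=1 k=1
t18.Δ2 a=1 d=1 j=1 g=0 c=0 h=0 b=0 f=1 e=1 clk=1 k=1
t18.Δ3 a=1 d=1 j=1 g=0 c=0 h=0 b=1 f=1 e=1 clk=1 k=1
t18.Δ4 a=1 d=1 j=1 g=0 c=0 h=0 b=1 f=0 e=1 clk=1 k=1

1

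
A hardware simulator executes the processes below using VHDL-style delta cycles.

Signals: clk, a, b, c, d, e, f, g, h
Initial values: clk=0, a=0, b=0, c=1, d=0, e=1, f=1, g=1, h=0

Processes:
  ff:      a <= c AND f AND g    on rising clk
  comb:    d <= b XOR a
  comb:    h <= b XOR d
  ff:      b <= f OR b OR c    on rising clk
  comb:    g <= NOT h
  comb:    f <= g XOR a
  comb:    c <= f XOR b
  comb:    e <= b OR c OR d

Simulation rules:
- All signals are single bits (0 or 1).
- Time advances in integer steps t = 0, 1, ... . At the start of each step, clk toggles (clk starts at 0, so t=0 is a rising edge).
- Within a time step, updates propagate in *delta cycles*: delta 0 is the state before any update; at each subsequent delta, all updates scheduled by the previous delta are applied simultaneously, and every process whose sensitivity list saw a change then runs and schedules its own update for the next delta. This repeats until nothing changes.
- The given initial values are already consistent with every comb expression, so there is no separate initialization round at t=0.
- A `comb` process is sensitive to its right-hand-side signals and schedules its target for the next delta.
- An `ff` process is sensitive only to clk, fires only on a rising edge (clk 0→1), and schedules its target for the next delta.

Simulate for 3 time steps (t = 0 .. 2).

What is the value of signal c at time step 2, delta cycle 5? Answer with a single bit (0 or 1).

1

t0.Δ0 b=0 f=1 d=0 clk=0 a=0 e=1 g=1 c=1 h=0
t0.Δ1 b=0 f=1 d=0 clk=1 a=0 e=1 g=1 c=1 h=0
t0.Δ2 b=1 f=1 d=0 clk=1 a=1 e=1 g=1 c=1 h=0
t0.Δ3 b=1 f=0 d=0 clk=1 a=1 e=1 g=1 c=0 h=1
t0.Δ4 b=1 f=0 d=0 clk=1 a=1 e=1 g=0 c=1 h=1
t0.Δ5 b=1 f=1 d=0 clk=1 a=1 e=1 g=0 c=1 h=1
t0.Δ6 b=1 f=1 d=0 clk=1 a=1 e=1 g=0 c=0 h=1
t1.Δ0 b=1 f=1 d=0 clk=1 a=1 e=1 g=0 c=0 h=1
t1.Δ1 b=1 f=1 d=0 clk=0 a=1 e=1 g=0 c=0 h=1
t2.Δ0 b=1 f=1 d=0 clk=0 a=1 e=1 g=0 c=0 h=1
t2.Δ1 b=1 f=1 d=0 clk=1 a=1 e=1 g=0 c=0 h=1
t2.Δ2 b=1 f=1 d=0 clk=1 a=0 e=1 g=0 c=0 h=1
t2.Δ3 b=1 f=0 d=1 clk=1 a=0 e=1 g=0 c=0 h=1
t2.Δ4 b=1 f=0 d=1 clk=1 a=0 e=1 g=0 c=1 h=0
t2.Δ5 b=1 f=0 d=1 clk=1 a=0 e=1 g=1 c=1 h=0
t2.Δ6 b=1 f=1 d=1 clk=1 a=0 e=1 g=1 c=1 h=0
t2.Δ7 b=1 f=1 d=1 clk=1 a=0 e=1 g=1 c=0 h=0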